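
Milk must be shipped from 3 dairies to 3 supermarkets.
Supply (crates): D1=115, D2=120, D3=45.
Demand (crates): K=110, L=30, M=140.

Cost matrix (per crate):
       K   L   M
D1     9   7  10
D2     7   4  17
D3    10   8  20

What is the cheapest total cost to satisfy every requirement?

An optimal shipping plan:
  D1–M: 115 × 10 = 1150
  D2–K: 65 × 7 = 455
  D2–L: 30 × 4 = 120
  D2–M: 25 × 17 = 425
  D3–K: 45 × 10 = 450
Total = 1150 + 455 + 120 + 425 + 450 = 2600.

2600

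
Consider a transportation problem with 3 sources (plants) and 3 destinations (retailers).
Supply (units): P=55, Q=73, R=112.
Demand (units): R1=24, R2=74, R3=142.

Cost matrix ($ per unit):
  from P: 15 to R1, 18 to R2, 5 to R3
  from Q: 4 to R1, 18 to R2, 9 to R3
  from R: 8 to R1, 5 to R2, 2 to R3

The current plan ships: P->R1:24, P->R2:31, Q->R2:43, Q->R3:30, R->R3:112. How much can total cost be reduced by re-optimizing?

Current plan cost = 24·15 + 31·18 + 43·18 + 30·9 + 112·2 = $2186.
Optimal plan:
  P->R3: 55 × $5 = $275
  Q->R1: 24 × $4 = $96
  Q->R3: 49 × $9 = $441
  R->R2: 74 × $5 = $370
  R->R3: 38 × $2 = $76
Optimal cost = $1258.
Saving = 2186 − 1258 = $928.

928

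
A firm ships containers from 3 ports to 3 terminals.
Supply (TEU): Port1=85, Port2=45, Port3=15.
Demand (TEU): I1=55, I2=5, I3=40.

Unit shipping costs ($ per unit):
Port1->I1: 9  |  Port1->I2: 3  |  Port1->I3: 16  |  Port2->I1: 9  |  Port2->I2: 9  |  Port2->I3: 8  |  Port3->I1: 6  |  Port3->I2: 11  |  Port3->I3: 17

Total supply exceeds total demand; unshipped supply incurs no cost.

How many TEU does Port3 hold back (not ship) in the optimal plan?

0

Minimum-cost shipments:
  Port1–I1: 35 × $9 = $315
  Port1–I2: 5 × $3 = $15
  Port2–I1: 5 × $9 = $45
  Port2–I3: 40 × $8 = $320
  Port3–I1: 15 × $6 = $90
Total cost = $785.
Port3 ships 15 of its 15, leaving 0.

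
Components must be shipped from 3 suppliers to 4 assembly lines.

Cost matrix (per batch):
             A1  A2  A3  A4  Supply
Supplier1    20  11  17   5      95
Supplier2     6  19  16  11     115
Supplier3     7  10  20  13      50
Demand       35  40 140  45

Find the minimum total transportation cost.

Optimal allocation:
  Supplier1–A3: 50 × 17 = 850
  Supplier1–A4: 45 × 5 = 225
  Supplier2–A1: 25 × 6 = 150
  Supplier2–A3: 90 × 16 = 1440
  Supplier3–A1: 10 × 7 = 70
  Supplier3–A2: 40 × 10 = 400
Total = 850 + 225 + 150 + 1440 + 70 + 400 = 3135.
(Supply check: Supplier1 ships 95; Supplier2 ships 115; Supplier3 ships 50.)

3135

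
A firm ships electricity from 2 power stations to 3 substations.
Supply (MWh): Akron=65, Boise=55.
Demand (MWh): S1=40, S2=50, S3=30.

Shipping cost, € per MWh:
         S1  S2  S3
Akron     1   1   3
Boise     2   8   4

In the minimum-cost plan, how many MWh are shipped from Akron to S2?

Optimal shipments:
  Akron–S1: 15 MWh
  Akron–S2: 50 MWh
  Boise–S1: 25 MWh
  Boise–S3: 30 MWh
Total cost = €235.
So Akron→S2 carries 50 MWh.

50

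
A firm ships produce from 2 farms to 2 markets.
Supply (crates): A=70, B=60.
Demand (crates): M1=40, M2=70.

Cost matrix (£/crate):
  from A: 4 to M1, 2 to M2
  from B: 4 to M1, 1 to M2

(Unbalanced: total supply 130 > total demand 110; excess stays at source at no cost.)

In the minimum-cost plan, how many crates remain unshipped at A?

20

Minimum-cost shipments:
  A->M1: 40 crates
  A->M2: 10 crates
  B->M2: 60 crates
Total cost = £240.
A ships 50 of its 70, leaving 20.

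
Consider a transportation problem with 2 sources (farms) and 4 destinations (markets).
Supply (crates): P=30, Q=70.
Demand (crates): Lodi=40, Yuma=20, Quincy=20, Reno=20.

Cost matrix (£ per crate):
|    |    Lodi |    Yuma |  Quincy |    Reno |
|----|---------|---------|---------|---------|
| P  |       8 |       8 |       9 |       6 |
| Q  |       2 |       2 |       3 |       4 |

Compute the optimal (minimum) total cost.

360

Optimal allocation:
  P->Lodi: 10 × £8 = £80
  P->Reno: 20 × £6 = £120
  Q->Lodi: 30 × £2 = £60
  Q->Yuma: 20 × £2 = £40
  Q->Quincy: 20 × £3 = £60
Total = 80 + 120 + 60 + 40 + 60 = £360.
(Supply check: P ships 30; Q ships 70.)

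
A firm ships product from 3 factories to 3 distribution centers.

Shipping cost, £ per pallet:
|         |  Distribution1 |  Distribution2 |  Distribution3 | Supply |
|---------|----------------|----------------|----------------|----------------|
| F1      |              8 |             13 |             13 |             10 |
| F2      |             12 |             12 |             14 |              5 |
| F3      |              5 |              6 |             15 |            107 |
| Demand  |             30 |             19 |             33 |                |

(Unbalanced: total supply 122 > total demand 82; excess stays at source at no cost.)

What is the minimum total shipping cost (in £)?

734

A cheapest plan:
  F1->Distribution3: 10 × £13 = £130
  F2->Distribution3: 5 × £14 = £70
  F3->Distribution1: 30 × £5 = £150
  F3->Distribution2: 19 × £6 = £114
  F3->Distribution3: 18 × £15 = £270
Total = 130 + 70 + 150 + 114 + 270 = £734.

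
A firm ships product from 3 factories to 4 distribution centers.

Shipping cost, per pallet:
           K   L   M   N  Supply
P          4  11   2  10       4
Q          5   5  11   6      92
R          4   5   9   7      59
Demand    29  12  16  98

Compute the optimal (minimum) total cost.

886

Optimal allocation:
  P–M: 4 × 2 = 8
  Q–N: 92 × 6 = 552
  R–K: 29 × 4 = 116
  R–L: 12 × 5 = 60
  R–M: 12 × 9 = 108
  R–N: 6 × 7 = 42
Total = 8 + 552 + 116 + 60 + 108 + 42 = 886.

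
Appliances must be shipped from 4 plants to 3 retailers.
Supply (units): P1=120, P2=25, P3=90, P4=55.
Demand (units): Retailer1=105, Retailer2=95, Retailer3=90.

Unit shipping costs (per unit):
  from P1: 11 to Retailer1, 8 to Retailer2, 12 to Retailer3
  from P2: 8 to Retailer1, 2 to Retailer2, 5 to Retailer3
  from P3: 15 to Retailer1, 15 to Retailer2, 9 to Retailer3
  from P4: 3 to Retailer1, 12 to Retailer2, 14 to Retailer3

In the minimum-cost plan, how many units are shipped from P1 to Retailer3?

The minimum-cost plan:
  P1->Retailer1: 50 units
  P1->Retailer2: 70 units
  P2->Retailer2: 25 units
  P3->Retailer3: 90 units
  P4->Retailer1: 55 units
Total cost = 2135.
The route P1→Retailer3 is not used.

0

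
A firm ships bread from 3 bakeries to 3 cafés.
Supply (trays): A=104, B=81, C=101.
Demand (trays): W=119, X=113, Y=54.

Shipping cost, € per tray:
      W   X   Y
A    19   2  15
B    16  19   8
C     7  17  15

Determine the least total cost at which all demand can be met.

1806

An optimal shipping plan:
  A->X: 104 × €2 = €208
  B->W: 18 × €16 = €288
  B->X: 9 × €19 = €171
  B->Y: 54 × €8 = €432
  C->W: 101 × €7 = €707
Total = 208 + 288 + 171 + 432 + 707 = €1806.
(Supply check: A ships 104; B ships 81; C ships 101.)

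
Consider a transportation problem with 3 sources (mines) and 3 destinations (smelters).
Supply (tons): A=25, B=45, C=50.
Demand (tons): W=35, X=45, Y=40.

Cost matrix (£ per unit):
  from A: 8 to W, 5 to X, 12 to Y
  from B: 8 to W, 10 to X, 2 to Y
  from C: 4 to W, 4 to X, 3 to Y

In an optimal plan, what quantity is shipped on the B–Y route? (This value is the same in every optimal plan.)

The minimum-cost plan:
  A to X: 25 × £5 = £125
  B to W: 5 × £8 = £40
  B to Y: 40 × £2 = £80
  C to W: 30 × £4 = £120
  C to X: 20 × £4 = £80
Total cost = £445.
So B→Y carries 40 tons.

40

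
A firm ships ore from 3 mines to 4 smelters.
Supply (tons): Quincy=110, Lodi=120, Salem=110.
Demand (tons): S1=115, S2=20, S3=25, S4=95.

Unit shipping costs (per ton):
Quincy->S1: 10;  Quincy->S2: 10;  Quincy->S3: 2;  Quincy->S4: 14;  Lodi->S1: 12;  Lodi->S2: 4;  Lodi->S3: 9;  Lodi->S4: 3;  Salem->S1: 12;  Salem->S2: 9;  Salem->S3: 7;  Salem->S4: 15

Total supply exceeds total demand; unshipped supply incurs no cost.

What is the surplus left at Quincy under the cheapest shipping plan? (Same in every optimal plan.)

0

An optimal plan:
  Quincy->S1: 85 × 10 = 850
  Quincy->S3: 25 × 2 = 50
  Lodi->S1: 5 × 12 = 60
  Lodi->S2: 20 × 4 = 80
  Lodi->S4: 95 × 3 = 285
  Salem->S1: 25 × 12 = 300
Total cost = 1625.
Quincy ships 110 of its 110, leaving 0.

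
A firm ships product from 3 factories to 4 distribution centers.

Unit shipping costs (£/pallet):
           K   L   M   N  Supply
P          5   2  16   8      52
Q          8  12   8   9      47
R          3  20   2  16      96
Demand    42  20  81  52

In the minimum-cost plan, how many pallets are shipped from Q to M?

0

The minimum-cost plan:
  P→K: 27 × £5 = £135
  P→L: 20 × £2 = £40
  P→N: 5 × £8 = £40
  Q→N: 47 × £9 = £423
  R→K: 15 × £3 = £45
  R→M: 81 × £2 = £162
Total cost = £845.
The route Q→M is not used.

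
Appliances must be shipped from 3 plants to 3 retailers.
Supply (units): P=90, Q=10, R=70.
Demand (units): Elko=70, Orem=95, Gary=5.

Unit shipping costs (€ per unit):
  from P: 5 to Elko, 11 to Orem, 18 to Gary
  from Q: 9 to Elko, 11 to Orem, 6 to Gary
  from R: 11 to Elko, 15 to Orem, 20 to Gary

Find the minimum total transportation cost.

An optimal shipping plan:
  P–Elko: 70 units
  P–Orem: 20 units
  Q–Orem: 5 units
  Q–Gary: 5 units
  R–Orem: 70 units
Total cost = €1705.

1705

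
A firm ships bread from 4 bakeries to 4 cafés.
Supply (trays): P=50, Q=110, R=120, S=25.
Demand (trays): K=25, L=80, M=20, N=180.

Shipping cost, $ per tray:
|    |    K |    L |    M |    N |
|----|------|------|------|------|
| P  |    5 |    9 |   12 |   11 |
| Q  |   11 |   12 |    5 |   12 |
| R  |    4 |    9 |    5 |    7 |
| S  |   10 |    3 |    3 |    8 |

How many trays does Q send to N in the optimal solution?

60

The minimum-cost plan:
  P–K: 25 trays
  P–L: 25 trays
  Q–L: 30 trays
  Q–M: 20 trays
  Q–N: 60 trays
  R–N: 120 trays
  S–L: 25 trays
Total cost = $2445.
So Q→N carries 60 trays.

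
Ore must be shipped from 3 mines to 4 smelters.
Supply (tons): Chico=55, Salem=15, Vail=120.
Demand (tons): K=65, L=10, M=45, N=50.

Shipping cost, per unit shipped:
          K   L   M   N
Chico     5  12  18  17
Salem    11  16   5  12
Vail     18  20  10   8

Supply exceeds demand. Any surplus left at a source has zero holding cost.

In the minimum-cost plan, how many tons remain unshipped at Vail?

An optimal plan:
  Chico to K: 55 × 5 = 275
  Salem to K: 10 × 11 = 110
  Salem to M: 5 × 5 = 25
  Vail to L: 10 × 20 = 200
  Vail to M: 40 × 10 = 400
  Vail to N: 50 × 8 = 400
Total cost = 1410.
Vail ships 100 of its 120, leaving 20.

20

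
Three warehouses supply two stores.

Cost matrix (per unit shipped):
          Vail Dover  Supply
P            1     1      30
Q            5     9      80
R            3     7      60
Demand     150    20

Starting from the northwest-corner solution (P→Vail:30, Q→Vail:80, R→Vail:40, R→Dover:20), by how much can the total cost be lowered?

80

Current plan cost = 30·1 + 80·5 + 40·3 + 20·7 = 690.
Optimal plan:
  P→Vail: 10 units
  P→Dover: 20 units
  Q→Vail: 80 units
  R→Vail: 60 units
Optimal cost = 610.
Saving = 690 − 610 = 80.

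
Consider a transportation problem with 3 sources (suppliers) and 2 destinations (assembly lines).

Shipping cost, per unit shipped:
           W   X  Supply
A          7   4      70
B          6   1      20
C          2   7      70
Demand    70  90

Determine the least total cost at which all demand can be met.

440

One minimum-cost allocation:
  A->X: 70 batches
  B->X: 20 batches
  C->W: 70 batches
Total cost = 440.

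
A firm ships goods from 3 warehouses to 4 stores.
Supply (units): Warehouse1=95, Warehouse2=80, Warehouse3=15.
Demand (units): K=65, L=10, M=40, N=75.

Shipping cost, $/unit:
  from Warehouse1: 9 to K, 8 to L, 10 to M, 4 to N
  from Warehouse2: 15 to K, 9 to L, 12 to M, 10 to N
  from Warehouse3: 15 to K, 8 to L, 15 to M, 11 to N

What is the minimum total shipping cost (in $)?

1715

One minimum-cost allocation:
  Warehouse1 to K: 20 × $9 = $180
  Warehouse1 to N: 75 × $4 = $300
  Warehouse2 to K: 40 × $15 = $600
  Warehouse2 to M: 40 × $12 = $480
  Warehouse3 to K: 5 × $15 = $75
  Warehouse3 to L: 10 × $8 = $80
Total = 180 + 300 + 600 + 480 + 75 + 80 = $1715.
(Supply check: Warehouse1 ships 95; Warehouse2 ships 80; Warehouse3 ships 15.)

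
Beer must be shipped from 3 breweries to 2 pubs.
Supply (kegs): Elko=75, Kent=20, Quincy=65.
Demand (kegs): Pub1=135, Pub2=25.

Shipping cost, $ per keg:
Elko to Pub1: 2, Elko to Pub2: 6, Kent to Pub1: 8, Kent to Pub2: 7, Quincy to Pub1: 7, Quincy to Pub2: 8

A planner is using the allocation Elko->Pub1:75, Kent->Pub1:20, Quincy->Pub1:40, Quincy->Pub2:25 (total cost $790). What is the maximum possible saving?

40

Current plan cost = 75·2 + 20·8 + 40·7 + 25·8 = $790.
Optimal plan:
  Elko→Pub1: 75 × $2 = $150
  Kent→Pub2: 20 × $7 = $140
  Quincy→Pub1: 60 × $7 = $420
  Quincy→Pub2: 5 × $8 = $40
Optimal cost = $750.
Saving = 790 − 750 = $40.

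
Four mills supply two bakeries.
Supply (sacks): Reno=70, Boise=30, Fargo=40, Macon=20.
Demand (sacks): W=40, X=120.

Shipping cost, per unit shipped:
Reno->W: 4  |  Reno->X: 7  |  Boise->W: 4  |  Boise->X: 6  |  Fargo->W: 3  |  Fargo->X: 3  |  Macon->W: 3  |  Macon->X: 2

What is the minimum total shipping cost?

Optimal allocation:
  Reno to W: 40 × 4 = 160
  Reno to X: 30 × 7 = 210
  Boise to X: 30 × 6 = 180
  Fargo to X: 40 × 3 = 120
  Macon to X: 20 × 2 = 40
Total = 160 + 210 + 180 + 120 + 40 = 710.

710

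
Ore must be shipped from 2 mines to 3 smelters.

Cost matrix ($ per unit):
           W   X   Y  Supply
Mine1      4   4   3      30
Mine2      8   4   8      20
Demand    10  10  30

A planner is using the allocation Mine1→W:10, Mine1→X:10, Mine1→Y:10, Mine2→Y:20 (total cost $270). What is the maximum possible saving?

Current plan cost = 10·4 + 10·4 + 10·3 + 20·8 = $270.
Optimal plan:
  Mine1->Y: 30 × $3 = $90
  Mine2->W: 10 × $8 = $80
  Mine2->X: 10 × $4 = $40
Optimal cost = $210.
Saving = 270 − 210 = $60.

60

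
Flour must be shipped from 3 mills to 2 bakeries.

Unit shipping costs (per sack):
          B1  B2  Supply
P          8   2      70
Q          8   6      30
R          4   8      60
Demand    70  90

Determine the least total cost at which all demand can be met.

580

A cheapest plan:
  P to B2: 70 × 2 = 140
  Q to B1: 10 × 8 = 80
  Q to B2: 20 × 6 = 120
  R to B1: 60 × 4 = 240
Total = 140 + 80 + 120 + 240 = 580.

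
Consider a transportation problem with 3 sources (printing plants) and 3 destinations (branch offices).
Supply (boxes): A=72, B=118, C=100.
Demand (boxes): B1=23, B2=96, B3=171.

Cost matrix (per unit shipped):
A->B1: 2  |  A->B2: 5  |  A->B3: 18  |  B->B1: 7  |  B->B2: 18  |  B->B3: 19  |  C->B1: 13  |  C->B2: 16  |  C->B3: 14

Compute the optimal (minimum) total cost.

One minimum-cost allocation:
  A->B2: 72 × 5 = 360
  B->B1: 23 × 7 = 161
  B->B2: 24 × 18 = 432
  B->B3: 71 × 19 = 1349
  C->B3: 100 × 14 = 1400
Total = 360 + 161 + 432 + 1349 + 1400 = 3702.

3702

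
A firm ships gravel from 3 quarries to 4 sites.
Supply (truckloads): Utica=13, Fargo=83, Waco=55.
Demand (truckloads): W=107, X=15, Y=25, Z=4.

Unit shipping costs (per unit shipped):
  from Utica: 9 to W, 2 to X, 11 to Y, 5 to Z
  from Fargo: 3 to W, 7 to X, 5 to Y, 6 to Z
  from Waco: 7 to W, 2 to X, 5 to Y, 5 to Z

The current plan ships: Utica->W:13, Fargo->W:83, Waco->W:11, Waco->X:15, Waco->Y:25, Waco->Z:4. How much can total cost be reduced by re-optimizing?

Current plan cost = 13·9 + 83·3 + 11·7 + 15·2 + 25·5 + 4·5 = 618.
Optimal plan:
  Utica–X: 13 × 2 = 26
  Fargo–W: 83 × 3 = 249
  Waco–W: 24 × 7 = 168
  Waco–X: 2 × 2 = 4
  Waco–Y: 25 × 5 = 125
  Waco–Z: 4 × 5 = 20
Optimal cost = 592.
Saving = 618 − 592 = 26.

26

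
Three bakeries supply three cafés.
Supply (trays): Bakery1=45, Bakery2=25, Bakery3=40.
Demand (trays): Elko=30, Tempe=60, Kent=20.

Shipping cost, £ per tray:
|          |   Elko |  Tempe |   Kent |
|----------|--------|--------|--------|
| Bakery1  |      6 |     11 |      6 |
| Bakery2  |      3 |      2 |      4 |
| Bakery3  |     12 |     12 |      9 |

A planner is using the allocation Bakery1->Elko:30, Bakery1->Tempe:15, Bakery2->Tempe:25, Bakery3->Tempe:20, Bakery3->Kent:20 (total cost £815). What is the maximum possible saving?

Current plan cost = 30·6 + 15·11 + 25·2 + 20·12 + 20·9 = £815.
Optimal plan:
  Bakery1->Elko: 30 trays
  Bakery1->Kent: 15 trays
  Bakery2->Tempe: 25 trays
  Bakery3->Tempe: 35 trays
  Bakery3->Kent: 5 trays
Optimal cost = £785.
Saving = 815 − 785 = £30.

30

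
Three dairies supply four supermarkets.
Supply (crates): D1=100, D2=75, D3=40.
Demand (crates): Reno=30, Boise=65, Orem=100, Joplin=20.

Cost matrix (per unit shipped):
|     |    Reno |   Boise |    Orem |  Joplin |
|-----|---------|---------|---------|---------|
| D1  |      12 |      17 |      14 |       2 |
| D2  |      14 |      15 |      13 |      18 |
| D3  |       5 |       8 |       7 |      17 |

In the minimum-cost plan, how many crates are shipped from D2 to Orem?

50

Optimal shipments:
  D1–Reno: 30 × 12 = 360
  D1–Orem: 50 × 14 = 700
  D1–Joplin: 20 × 2 = 40
  D2–Boise: 25 × 15 = 375
  D2–Orem: 50 × 13 = 650
  D3–Boise: 40 × 8 = 320
Total cost = 2445.
So D2→Orem carries 50 crates.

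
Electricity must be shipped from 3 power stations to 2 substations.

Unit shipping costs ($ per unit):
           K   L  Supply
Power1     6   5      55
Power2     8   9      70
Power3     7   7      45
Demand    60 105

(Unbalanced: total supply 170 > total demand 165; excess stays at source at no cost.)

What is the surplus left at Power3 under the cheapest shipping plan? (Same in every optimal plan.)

Minimum-cost shipments:
  Power1–L: 55 × $5 = $275
  Power2–K: 60 × $8 = $480
  Power2–L: 5 × $9 = $45
  Power3–L: 45 × $7 = $315
Total cost = $1115.
Power3 ships 45 of its 45, leaving 0.

0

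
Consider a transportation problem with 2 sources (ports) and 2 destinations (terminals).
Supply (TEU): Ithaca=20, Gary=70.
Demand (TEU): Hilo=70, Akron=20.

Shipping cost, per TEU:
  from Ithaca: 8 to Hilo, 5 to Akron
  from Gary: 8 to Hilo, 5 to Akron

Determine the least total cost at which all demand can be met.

660

One minimum-cost allocation:
  Ithaca–Akron: 20 × 5 = 100
  Gary–Hilo: 70 × 8 = 560
Total = 100 + 560 = 660.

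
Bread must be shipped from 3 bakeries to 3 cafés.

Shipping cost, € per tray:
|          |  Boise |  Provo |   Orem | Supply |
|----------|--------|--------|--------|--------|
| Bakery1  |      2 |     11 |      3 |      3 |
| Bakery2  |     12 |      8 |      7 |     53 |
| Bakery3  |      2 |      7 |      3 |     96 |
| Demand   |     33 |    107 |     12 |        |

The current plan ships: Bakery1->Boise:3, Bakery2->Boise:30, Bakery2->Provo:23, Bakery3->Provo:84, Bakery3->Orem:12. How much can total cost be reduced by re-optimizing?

Current plan cost = 3·2 + 30·12 + 23·8 + 84·7 + 12·3 = €1174.
Optimal plan:
  Bakery1 to Orem: 3 × €3 = €9
  Bakery2 to Provo: 53 × €8 = €424
  Bakery3 to Boise: 33 × €2 = €66
  Bakery3 to Provo: 54 × €7 = €378
  Bakery3 to Orem: 9 × €3 = €27
Optimal cost = €904.
Saving = 1174 − 904 = €270.

270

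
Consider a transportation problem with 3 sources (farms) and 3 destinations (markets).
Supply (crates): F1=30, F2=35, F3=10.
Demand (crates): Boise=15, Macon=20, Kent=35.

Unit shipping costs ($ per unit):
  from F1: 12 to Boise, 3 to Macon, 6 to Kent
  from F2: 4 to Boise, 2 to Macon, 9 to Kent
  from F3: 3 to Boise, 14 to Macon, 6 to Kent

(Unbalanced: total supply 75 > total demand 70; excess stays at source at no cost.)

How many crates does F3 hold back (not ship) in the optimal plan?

An optimal plan:
  F1->Kent: 30 × $6 = $180
  F2->Boise: 10 × $4 = $40
  F2->Macon: 20 × $2 = $40
  F3->Boise: 5 × $3 = $15
  F3->Kent: 5 × $6 = $30
Total cost = $305.
F3 ships 10 of its 10, leaving 0.

0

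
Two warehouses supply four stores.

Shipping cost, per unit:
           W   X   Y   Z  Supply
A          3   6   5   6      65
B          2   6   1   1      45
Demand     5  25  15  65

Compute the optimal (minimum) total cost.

405

One minimum-cost allocation:
  A–W: 5 units
  A–X: 25 units
  A–Y: 15 units
  A–Z: 20 units
  B–Z: 45 units
Total cost = 405.
(Supply check: A ships 65; B ships 45.)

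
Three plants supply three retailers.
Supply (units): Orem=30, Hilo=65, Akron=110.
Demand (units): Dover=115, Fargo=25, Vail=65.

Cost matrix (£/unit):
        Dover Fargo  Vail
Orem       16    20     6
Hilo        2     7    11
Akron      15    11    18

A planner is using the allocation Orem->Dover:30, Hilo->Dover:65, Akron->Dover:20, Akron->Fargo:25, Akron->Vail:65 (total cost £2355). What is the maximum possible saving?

Current plan cost = 30·16 + 65·2 + 20·15 + 25·11 + 65·18 = £2355.
Optimal plan:
  Orem to Vail: 30 × £6 = £180
  Hilo to Dover: 65 × £2 = £130
  Akron to Dover: 50 × £15 = £750
  Akron to Fargo: 25 × £11 = £275
  Akron to Vail: 35 × £18 = £630
Optimal cost = £1965.
Saving = 2355 − 1965 = £390.

390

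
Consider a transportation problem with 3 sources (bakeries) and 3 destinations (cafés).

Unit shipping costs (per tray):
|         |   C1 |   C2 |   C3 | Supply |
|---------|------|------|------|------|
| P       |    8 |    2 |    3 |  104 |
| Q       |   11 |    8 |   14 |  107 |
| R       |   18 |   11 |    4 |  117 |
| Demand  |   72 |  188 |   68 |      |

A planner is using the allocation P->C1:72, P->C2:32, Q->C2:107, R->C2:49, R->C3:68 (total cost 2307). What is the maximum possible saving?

216

Current plan cost = 72·8 + 32·2 + 107·8 + 49·11 + 68·4 = 2307.
Optimal plan:
  P to C2: 104 × 2 = 208
  Q to C1: 72 × 11 = 792
  Q to C2: 35 × 8 = 280
  R to C2: 49 × 11 = 539
  R to C3: 68 × 4 = 272
Optimal cost = 2091.
Saving = 2307 − 2091 = 216.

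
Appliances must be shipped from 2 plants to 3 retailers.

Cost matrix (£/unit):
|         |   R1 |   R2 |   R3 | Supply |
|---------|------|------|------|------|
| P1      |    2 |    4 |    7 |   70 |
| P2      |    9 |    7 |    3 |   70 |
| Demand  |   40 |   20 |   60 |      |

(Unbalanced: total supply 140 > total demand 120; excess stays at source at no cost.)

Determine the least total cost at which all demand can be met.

340

A cheapest plan:
  P1→R1: 40 × £2 = £80
  P1→R2: 20 × £4 = £80
  P2→R3: 60 × £3 = £180
Total = 80 + 80 + 180 = £340.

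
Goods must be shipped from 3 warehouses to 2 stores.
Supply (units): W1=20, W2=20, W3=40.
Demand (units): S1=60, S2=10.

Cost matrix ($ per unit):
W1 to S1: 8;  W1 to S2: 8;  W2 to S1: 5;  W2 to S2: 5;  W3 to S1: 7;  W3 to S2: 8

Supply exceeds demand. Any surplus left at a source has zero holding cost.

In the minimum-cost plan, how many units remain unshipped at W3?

An optimal plan:
  W1->S2: 10 units
  W2->S1: 20 units
  W3->S1: 40 units
Total cost = $460.
W3 ships 40 of its 40, leaving 0.

0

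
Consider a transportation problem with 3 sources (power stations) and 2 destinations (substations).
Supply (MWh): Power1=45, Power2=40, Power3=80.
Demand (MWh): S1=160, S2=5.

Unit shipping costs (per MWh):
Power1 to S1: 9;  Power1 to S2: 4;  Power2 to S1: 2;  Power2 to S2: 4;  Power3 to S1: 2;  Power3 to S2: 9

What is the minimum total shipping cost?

620

A cheapest plan:
  Power1–S1: 40 MWh
  Power1–S2: 5 MWh
  Power2–S1: 40 MWh
  Power3–S1: 80 MWh
Total cost = 620.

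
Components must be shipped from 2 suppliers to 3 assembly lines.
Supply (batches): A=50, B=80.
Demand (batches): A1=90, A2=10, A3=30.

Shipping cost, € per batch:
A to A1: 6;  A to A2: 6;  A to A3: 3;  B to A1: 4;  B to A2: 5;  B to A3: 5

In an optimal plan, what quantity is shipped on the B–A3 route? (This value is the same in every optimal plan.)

Optimal shipments:
  A to A1: 10 × €6 = €60
  A to A2: 10 × €6 = €60
  A to A3: 30 × €3 = €90
  B to A1: 80 × €4 = €320
Total cost = €530.
The route B→A3 is not used.

0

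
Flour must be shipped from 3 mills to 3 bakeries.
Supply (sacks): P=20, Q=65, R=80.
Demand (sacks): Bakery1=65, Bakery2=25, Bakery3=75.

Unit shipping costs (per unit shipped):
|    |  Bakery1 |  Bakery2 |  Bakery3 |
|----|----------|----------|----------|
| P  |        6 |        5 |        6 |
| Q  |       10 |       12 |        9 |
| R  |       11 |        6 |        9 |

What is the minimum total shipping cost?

One minimum-cost allocation:
  P->Bakery1: 20 sacks
  Q->Bakery1: 45 sacks
  Q->Bakery3: 20 sacks
  R->Bakery2: 25 sacks
  R->Bakery3: 55 sacks
Total cost = 1395.

1395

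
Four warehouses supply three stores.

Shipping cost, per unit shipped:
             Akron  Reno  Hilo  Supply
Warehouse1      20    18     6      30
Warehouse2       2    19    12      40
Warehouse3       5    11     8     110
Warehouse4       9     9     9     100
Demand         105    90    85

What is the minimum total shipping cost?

1845

A cheapest plan:
  Warehouse1->Hilo: 30 × 6 = 180
  Warehouse2->Akron: 40 × 2 = 80
  Warehouse3->Akron: 65 × 5 = 325
  Warehouse3->Hilo: 45 × 8 = 360
  Warehouse4->Reno: 90 × 9 = 810
  Warehouse4->Hilo: 10 × 9 = 90
Total = 180 + 80 + 325 + 360 + 810 + 90 = 1845.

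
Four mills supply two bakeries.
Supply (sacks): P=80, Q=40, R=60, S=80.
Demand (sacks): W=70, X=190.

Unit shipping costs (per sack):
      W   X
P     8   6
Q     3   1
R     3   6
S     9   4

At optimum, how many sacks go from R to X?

0

Solving gives:
  P->W: 10 × 8 = 80
  P->X: 70 × 6 = 420
  Q->X: 40 × 1 = 40
  R->W: 60 × 3 = 180
  S->X: 80 × 4 = 320
Total cost = 1040.
The route R→X is not used.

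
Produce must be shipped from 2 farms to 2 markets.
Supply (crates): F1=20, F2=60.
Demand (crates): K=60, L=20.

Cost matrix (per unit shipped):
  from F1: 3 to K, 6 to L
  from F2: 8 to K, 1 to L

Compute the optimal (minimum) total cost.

400

A cheapest plan:
  F1→K: 20 × 3 = 60
  F2→K: 40 × 8 = 320
  F2→L: 20 × 1 = 20
Total = 60 + 320 + 20 = 400.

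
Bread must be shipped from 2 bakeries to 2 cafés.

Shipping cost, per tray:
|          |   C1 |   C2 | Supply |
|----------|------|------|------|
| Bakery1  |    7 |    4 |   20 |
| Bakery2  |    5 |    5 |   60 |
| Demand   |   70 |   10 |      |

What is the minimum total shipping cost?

One minimum-cost allocation:
  Bakery1–C1: 10 × 7 = 70
  Bakery1–C2: 10 × 4 = 40
  Bakery2–C1: 60 × 5 = 300
Total = 70 + 40 + 300 = 410.
(Supply check: Bakery1 ships 20; Bakery2 ships 60.)

410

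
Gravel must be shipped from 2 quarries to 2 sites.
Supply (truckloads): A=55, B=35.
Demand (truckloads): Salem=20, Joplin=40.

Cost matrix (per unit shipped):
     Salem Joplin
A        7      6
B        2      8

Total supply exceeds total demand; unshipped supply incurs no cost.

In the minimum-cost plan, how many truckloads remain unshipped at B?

15

An optimal plan:
  A->Joplin: 40 truckloads
  B->Salem: 20 truckloads
Total cost = 280.
B ships 20 of its 35, leaving 15.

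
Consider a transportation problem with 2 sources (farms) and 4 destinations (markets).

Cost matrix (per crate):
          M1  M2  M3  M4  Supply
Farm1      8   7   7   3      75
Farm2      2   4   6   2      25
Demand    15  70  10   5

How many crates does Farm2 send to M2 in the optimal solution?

Solving gives:
  Farm1->M2: 60 × 7 = 420
  Farm1->M3: 10 × 7 = 70
  Farm1->M4: 5 × 3 = 15
  Farm2->M1: 15 × 2 = 30
  Farm2->M2: 10 × 4 = 40
Total cost = 575.
So Farm2→M2 carries 10 crates.

10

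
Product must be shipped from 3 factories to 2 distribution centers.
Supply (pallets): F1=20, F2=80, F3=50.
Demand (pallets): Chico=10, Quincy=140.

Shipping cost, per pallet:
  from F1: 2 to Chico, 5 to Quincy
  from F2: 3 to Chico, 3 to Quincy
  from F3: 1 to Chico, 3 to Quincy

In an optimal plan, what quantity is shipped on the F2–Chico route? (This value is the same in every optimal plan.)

0

Solving gives:
  F1->Chico: 10 × 2 = 20
  F1->Quincy: 10 × 5 = 50
  F2->Quincy: 80 × 3 = 240
  F3->Quincy: 50 × 3 = 150
Total cost = 460.
The route F2→Chico is not used.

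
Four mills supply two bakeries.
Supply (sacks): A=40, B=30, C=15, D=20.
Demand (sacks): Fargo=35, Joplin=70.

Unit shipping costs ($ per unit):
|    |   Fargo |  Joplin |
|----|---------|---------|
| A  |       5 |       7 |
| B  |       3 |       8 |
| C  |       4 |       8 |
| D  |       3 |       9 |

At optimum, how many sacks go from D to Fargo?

20

Solving gives:
  A to Joplin: 40 × $7 = $280
  B to Fargo: 15 × $3 = $45
  B to Joplin: 15 × $8 = $120
  C to Joplin: 15 × $8 = $120
  D to Fargo: 20 × $3 = $60
Total cost = $625.
So D→Fargo carries 20 sacks.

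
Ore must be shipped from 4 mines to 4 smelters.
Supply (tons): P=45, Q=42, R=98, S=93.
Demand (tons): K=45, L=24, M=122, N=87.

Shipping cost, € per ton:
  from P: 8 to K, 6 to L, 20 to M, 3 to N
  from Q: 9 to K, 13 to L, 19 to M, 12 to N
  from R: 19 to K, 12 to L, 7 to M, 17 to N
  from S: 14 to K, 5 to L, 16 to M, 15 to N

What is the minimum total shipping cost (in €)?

2375

One minimum-cost allocation:
  P→N: 45 × €3 = €135
  Q→K: 42 × €9 = €378
  R→M: 98 × €7 = €686
  S→K: 3 × €14 = €42
  S→L: 24 × €5 = €120
  S→M: 24 × €16 = €384
  S→N: 42 × €15 = €630
Total = 135 + 378 + 686 + 42 + 120 + 384 + 630 = €2375.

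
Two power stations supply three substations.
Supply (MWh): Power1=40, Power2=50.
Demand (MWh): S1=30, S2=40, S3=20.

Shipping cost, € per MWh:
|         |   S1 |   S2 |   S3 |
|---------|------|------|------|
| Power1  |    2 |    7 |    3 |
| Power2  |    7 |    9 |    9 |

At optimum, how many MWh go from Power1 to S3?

20

The minimum-cost plan:
  Power1–S1: 20 MWh
  Power1–S3: 20 MWh
  Power2–S1: 10 MWh
  Power2–S2: 40 MWh
Total cost = €530.
So Power1→S3 carries 20 MWh.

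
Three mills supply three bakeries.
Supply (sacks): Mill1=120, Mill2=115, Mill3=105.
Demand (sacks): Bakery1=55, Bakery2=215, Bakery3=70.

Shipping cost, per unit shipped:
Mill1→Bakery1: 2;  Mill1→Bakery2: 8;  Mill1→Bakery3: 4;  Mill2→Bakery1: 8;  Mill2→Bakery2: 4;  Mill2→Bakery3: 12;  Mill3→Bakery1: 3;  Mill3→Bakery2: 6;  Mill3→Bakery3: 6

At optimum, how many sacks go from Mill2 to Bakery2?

Optimal shipments:
  Mill1→Bakery1: 50 × 2 = 100
  Mill1→Bakery3: 70 × 4 = 280
  Mill2→Bakery2: 115 × 4 = 460
  Mill3→Bakery1: 5 × 3 = 15
  Mill3→Bakery2: 100 × 6 = 600
Total cost = 1455.
So Mill2→Bakery2 carries 115 sacks.

115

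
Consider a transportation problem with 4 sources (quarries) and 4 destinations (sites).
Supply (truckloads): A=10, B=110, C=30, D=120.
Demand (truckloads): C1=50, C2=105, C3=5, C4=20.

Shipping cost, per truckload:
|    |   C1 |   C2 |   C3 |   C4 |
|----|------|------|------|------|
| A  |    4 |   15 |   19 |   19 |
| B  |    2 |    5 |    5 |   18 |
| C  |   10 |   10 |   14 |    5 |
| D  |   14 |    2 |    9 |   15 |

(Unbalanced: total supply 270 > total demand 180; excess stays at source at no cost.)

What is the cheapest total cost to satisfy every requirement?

435

One minimum-cost allocation:
  B→C1: 50 × 2 = 100
  B→C3: 5 × 5 = 25
  C→C4: 20 × 5 = 100
  D→C2: 105 × 2 = 210
Total = 100 + 25 + 100 + 210 = 435.
(Supply check: A ships 0; B ships 55; C ships 20; D ships 105.)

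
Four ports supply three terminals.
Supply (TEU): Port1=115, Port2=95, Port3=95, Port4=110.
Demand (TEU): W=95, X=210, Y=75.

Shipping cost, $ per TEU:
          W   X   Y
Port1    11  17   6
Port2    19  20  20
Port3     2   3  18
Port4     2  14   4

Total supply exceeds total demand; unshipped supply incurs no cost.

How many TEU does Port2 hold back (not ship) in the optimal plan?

An optimal plan:
  Port1–X: 40 TEU
  Port1–Y: 75 TEU
  Port2–X: 60 TEU
  Port3–X: 95 TEU
  Port4–W: 95 TEU
  Port4–X: 15 TEU
Total cost = $3015.
Port2 ships 60 of its 95, leaving 35.

35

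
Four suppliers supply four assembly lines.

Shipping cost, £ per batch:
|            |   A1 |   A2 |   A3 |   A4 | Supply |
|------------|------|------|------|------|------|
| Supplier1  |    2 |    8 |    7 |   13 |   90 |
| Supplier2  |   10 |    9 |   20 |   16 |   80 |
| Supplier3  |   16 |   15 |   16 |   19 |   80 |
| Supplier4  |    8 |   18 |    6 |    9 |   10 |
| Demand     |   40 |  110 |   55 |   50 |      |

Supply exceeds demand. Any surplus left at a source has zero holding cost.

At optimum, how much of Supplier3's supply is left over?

Minimum-cost shipments:
  Supplier1–A1: 40 × £2 = £80
  Supplier1–A3: 50 × £7 = £350
  Supplier2–A2: 80 × £9 = £720
  Supplier3–A2: 30 × £15 = £450
  Supplier3–A3: 5 × £16 = £80
  Supplier3–A4: 40 × £19 = £760
  Supplier4–A4: 10 × £9 = £90
Total cost = £2530.
Supplier3 ships 75 of its 80, leaving 5.

5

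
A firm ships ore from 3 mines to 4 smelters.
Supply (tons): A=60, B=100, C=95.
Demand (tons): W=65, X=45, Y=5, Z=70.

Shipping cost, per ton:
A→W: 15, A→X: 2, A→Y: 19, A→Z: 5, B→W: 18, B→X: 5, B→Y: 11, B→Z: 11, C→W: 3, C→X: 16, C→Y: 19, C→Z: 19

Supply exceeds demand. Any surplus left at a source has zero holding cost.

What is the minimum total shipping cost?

885

Optimal allocation:
  A to Z: 60 tons
  B to X: 45 tons
  B to Y: 5 tons
  B to Z: 10 tons
  C to W: 65 tons
Total cost = 885.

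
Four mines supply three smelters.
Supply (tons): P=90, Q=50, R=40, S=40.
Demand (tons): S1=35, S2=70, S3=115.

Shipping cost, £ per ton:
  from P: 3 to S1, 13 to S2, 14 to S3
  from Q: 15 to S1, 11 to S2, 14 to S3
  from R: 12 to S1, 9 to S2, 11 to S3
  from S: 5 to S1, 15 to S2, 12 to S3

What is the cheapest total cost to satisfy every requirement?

A cheapest plan:
  P->S1: 35 × £3 = £105
  P->S3: 55 × £14 = £770
  Q->S2: 50 × £11 = £550
  R->S2: 20 × £9 = £180
  R->S3: 20 × £11 = £220
  S->S3: 40 × £12 = £480
Total = 105 + 770 + 550 + 180 + 220 + 480 = £2305.

2305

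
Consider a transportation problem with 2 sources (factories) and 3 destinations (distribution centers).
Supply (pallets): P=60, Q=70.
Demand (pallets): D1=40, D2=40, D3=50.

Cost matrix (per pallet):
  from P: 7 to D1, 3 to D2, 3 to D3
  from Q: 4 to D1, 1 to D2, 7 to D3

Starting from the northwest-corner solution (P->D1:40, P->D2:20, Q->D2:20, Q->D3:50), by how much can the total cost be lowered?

Current plan cost = 40·7 + 20·3 + 20·1 + 50·7 = 710.
Optimal plan:
  P→D2: 10 × 3 = 30
  P→D3: 50 × 3 = 150
  Q→D1: 40 × 4 = 160
  Q→D2: 30 × 1 = 30
Optimal cost = 370.
Saving = 710 − 370 = 340.

340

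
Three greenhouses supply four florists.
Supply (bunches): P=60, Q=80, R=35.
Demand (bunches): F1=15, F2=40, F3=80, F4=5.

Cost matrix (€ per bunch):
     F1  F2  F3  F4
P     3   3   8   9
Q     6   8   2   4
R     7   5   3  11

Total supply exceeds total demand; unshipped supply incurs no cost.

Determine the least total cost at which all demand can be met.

One minimum-cost allocation:
  P→F1: 15 × €3 = €45
  P→F2: 40 × €3 = €120
  Q→F3: 75 × €2 = €150
  Q→F4: 5 × €4 = €20
  R→F3: 5 × €3 = €15
Total = 45 + 120 + 150 + 20 + 15 = €350.

350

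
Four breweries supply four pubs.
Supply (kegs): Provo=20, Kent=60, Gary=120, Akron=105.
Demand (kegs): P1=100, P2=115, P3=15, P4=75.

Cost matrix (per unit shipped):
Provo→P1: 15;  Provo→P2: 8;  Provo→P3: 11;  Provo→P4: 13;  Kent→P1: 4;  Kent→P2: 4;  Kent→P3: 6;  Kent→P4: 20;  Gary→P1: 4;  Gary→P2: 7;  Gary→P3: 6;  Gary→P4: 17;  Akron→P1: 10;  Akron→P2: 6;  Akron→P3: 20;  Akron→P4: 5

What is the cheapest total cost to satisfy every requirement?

1480

One minimum-cost allocation:
  Provo–P2: 20 × 8 = 160
  Kent–P2: 60 × 4 = 240
  Gary–P1: 100 × 4 = 400
  Gary–P2: 5 × 7 = 35
  Gary–P3: 15 × 6 = 90
  Akron–P2: 30 × 6 = 180
  Akron–P4: 75 × 5 = 375
Total = 160 + 240 + 400 + 35 + 90 + 180 + 375 = 1480.
(Supply check: Provo ships 20; Kent ships 60; Gary ships 120; Akron ships 105.)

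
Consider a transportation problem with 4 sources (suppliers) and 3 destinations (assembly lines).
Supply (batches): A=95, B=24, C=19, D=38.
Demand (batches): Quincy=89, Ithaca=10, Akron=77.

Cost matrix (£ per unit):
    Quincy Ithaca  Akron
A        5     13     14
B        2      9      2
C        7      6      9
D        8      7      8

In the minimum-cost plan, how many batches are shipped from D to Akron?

Optimal shipments:
  A–Quincy: 89 × £5 = £445
  A–Akron: 6 × £14 = £84
  B–Akron: 24 × £2 = £48
  C–Ithaca: 10 × £6 = £60
  C–Akron: 9 × £9 = £81
  D–Akron: 38 × £8 = £304
Total cost = £1022.
So D→Akron carries 38 batches.

38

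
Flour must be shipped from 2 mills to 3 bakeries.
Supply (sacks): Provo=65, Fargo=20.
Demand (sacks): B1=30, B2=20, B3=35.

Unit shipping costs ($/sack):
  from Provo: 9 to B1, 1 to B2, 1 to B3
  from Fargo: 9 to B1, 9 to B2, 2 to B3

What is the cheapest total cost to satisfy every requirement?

One minimum-cost allocation:
  Provo→B1: 10 × $9 = $90
  Provo→B2: 20 × $1 = $20
  Provo→B3: 35 × $1 = $35
  Fargo→B1: 20 × $9 = $180
Total = 90 + 20 + 35 + 180 = $325.
(Supply check: Provo ships 65; Fargo ships 20.)

325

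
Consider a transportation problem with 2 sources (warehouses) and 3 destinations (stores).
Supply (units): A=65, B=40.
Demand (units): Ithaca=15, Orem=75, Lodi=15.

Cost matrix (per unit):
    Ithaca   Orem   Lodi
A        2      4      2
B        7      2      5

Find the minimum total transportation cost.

280

Optimal allocation:
  A–Ithaca: 15 × 2 = 30
  A–Orem: 35 × 4 = 140
  A–Lodi: 15 × 2 = 30
  B–Orem: 40 × 2 = 80
Total = 30 + 140 + 30 + 80 = 280.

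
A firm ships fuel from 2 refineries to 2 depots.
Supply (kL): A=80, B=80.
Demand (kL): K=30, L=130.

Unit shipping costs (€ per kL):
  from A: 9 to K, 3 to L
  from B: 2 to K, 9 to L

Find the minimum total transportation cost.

An optimal shipping plan:
  A–L: 80 × €3 = €240
  B–K: 30 × €2 = €60
  B–L: 50 × €9 = €450
Total = 240 + 60 + 450 = €750.
(Supply check: A ships 80; B ships 80.)

750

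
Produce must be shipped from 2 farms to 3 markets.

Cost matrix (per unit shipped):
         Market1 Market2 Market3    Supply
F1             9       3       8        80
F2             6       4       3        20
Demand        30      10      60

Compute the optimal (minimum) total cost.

An optimal shipping plan:
  F1 to Market1: 30 crates
  F1 to Market2: 10 crates
  F1 to Market3: 40 crates
  F2 to Market3: 20 crates
Total cost = 680.
(Supply check: F1 ships 80; F2 ships 20.)

680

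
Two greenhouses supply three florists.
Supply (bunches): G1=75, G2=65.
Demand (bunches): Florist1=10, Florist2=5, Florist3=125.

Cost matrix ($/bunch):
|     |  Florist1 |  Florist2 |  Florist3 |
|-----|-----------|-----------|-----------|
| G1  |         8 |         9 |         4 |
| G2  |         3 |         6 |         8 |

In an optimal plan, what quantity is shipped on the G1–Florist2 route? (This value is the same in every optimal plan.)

Solving gives:
  G1 to Florist3: 75 × $4 = $300
  G2 to Florist1: 10 × $3 = $30
  G2 to Florist2: 5 × $6 = $30
  G2 to Florist3: 50 × $8 = $400
Total cost = $760.
The route G1→Florist2 is not used.

0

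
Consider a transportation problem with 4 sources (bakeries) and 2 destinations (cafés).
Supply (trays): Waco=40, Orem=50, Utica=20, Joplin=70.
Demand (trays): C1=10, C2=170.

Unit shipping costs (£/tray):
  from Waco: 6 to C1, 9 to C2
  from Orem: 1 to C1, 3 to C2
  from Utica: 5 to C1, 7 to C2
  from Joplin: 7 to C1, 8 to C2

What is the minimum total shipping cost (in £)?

1180

One minimum-cost allocation:
  Waco->C1: 10 × £6 = £60
  Waco->C2: 30 × £9 = £270
  Orem->C2: 50 × £3 = £150
  Utica->C2: 20 × £7 = £140
  Joplin->C2: 70 × £8 = £560
Total = 60 + 270 + 150 + 140 + 560 = £1180.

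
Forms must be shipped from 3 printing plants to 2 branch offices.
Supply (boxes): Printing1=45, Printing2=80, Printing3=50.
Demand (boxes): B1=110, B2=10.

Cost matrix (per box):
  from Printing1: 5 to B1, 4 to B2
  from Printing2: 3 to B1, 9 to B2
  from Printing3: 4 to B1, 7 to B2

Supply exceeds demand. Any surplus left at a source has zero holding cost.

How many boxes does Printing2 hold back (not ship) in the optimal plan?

Minimum-cost shipments:
  Printing1–B2: 10 boxes
  Printing2–B1: 80 boxes
  Printing3–B1: 30 boxes
Total cost = 400.
Printing2 ships 80 of its 80, leaving 0.

0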